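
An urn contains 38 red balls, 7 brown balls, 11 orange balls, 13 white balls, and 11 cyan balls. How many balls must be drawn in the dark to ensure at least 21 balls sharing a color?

In the worst case we take at most 20 of each color, but all 7 brown, all 11 orange, all 13 white, and all 11 cyan (fewer than 20), giving 20 + 7 + 11 + 13 + 11 = 62.
One more ball then forces some color to 21, so 62 + 1 = 63.

63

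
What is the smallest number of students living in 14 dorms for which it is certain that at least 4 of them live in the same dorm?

43

There are 14 dorms acting as pigeonholes.
With 14 × 3 = 42 students we could place exactly 3 in each, with no class reaching 4.
One more forces some class to hold 4, so 42 + 1 = 43.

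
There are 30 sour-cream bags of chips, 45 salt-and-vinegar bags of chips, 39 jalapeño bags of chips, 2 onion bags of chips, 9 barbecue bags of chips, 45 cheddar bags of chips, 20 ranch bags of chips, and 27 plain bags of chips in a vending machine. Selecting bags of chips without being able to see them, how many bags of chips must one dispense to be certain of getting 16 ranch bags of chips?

The worst case draws every non-ranch bag of chips first: 30 + 45 + 39 + 2 + 9 + 45 + 27 = 197.
The next 16 draws are then forced to be ranch, giving 197 + 16 = 213.

213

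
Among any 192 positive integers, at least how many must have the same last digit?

The 192 positive integers fall into 10 possible last digits.
If each of the 10 possible last digits held at most 19, the total would be at most 10 × 19 = 190 < 192, a contradiction.
So at least one holds ⌈192/10⌉ = 20.

20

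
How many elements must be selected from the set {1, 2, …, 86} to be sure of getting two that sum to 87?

44

Partition {1, …, 86} into 43 pairs: {1,86}, {2,85}, …, {43,44}.
Choosing 43 integers — say the integers 1 through 43 — takes one from each pair and avoids the property.
Choosing 44 forces two into the same pair by pigeonhole, and those sum to 87. So 44.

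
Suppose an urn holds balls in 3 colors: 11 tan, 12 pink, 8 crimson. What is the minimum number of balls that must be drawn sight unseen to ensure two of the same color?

Treat the 3 colors as pigeonholes.
The worst case takes 1 ball of each color without reaching 2 of any: 3 × 1 = 3.
The next ball must bring some color to 2, so 3 + 1 = 4.

4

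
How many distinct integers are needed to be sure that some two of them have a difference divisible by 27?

Two integers differ by a multiple of 27 exactly when they share a remainder mod 27.
There are 27 residue classes mod 27, so 27 integers can all lie in distinct classes.
One more integer must repeat a residue, giving a difference divisible by 27. So n = 27 + 1 = 28.

28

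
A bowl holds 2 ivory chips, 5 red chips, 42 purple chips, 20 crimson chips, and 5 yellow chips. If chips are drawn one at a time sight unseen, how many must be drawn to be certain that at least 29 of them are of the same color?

61

In the worst case we take at most 28 of each color, but all 2 ivory, all 5 red, all 20 crimson, and all 5 yellow (fewer than 28), giving 2 + 5 + 28 + 20 + 5 = 60.
One more chip then forces some color to 29, so 60 + 1 = 61.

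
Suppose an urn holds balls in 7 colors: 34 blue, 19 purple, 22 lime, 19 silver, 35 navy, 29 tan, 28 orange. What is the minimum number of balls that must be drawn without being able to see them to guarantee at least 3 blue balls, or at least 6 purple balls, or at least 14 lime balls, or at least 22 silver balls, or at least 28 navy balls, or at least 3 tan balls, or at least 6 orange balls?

Each of the 7 colors has its own threshold; avoid all of them simultaneously.
The worst case stops just short of every target: 2 blue, 5 purple, 13 lime, all 19 silver, 27 navy, 2 tan, 5 orange — 2 + 5 + 13 + 19 + 27 + 2 + 5 = 73 balls.
One more ball must push some color to its target, so 73 + 1 = 74.

74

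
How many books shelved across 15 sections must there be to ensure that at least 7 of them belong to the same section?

There are 15 sections acting as pigeonholes.
With 15 × 6 = 90 books we could place exactly 6 in each, with no class reaching 7.
One more forces some class to hold 7, so 90 + 1 = 91.

91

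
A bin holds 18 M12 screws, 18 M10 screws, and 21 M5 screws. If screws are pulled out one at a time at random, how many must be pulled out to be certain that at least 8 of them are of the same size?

22

Treat the 3 sizes as pigeonholes.
The worst case takes 7 screws of each size without reaching 8 of any: 3 × 7 = 21.
The next screw must bring some size to 8, so 21 + 1 = 22.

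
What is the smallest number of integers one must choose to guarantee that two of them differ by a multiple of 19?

Use the pigeonhole principle on residue classes: two integers differ by a multiple of 19 exactly when they share a remainder mod 19.
There are 19 residue classes mod 19, so 19 integers can all lie in distinct classes.
One more integer must repeat a residue, giving a difference divisible by 19. So n = 19 + 1 = 20.

20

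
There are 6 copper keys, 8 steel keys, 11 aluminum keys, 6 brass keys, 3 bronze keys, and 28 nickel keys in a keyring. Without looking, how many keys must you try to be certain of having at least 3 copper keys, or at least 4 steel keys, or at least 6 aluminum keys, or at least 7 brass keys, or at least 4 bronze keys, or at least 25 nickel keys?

The worst case stops just short of every target: 2 copper, 3 steel, 5 aluminum, 6 brass, 3 bronze, 24 nickel — 2 + 3 + 5 + 6 + 3 + 24 = 43 keys.
One more key must push some type to its target, so 43 + 1 = 44.

44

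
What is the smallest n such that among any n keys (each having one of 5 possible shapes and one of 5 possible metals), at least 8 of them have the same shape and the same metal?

There are 5 × 5 = 25 (shape, metal) combinations acting as pigeonholes.
With 25 × 7 = 175 keys we could place exactly 7 in each, with no (shape, metal) pair reaching 8.
One more forces some (shape, metal) pair to hold 8, so 175 + 1 = 176.

176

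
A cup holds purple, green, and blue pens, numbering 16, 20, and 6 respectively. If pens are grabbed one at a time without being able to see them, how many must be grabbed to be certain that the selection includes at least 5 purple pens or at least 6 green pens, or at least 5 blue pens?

The worst case stops just short of every target: 4 purple, 5 green, 4 blue — 4 + 5 + 4 = 13 pens.
One more pen must push some ink color to its target, so 13 + 1 = 14.

14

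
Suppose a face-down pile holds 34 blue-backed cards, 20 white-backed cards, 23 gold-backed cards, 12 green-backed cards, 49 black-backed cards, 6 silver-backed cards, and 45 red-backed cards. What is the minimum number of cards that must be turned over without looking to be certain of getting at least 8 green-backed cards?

The worst case draws every non-green-backed card first: 34 + 20 + 23 + 49 + 6 + 45 = 177.
The next 8 draws are then forced to be green-backed, giving 177 + 8 = 185.

185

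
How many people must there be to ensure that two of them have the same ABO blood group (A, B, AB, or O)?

5

There are 4 ABO blood groups acting as pigeonholes.
With 4 people we could place one in each, avoiding any repeat.
One more forces some class to hold 2, so 4 + 1 = 5.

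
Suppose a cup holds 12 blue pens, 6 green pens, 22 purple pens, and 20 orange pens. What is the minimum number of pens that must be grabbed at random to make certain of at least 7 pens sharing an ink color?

Treat the 4 ink colors as pigeonholes.
The worst case takes 6 pens of each ink color without reaching 7 of any: 4 × 6 = 24.
The next pen must bring some ink color to 7, so 24 + 1 = 25.

25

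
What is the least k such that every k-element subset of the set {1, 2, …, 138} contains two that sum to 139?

70

Partition {1, …, 138} into 69 pairs: {1,138}, {2,137}, …, {69,70}.
Choosing 69 integers — say the integers 1 through 69 — takes one from each pair and avoids the property.
Choosing 70 forces two into the same pair by pigeonhole, and those sum to 139. So 70.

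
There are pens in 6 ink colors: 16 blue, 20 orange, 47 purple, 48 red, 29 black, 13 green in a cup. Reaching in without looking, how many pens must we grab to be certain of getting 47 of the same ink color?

In the worst case we take at most 46 of each ink color, but all 16 blue, all 20 orange, all 29 black, and all 13 green (fewer than 46), giving 16 + 20 + 46 + 46 + 29 + 13 = 170.
One more pen then forces some ink color to 47, so 170 + 1 = 171.

171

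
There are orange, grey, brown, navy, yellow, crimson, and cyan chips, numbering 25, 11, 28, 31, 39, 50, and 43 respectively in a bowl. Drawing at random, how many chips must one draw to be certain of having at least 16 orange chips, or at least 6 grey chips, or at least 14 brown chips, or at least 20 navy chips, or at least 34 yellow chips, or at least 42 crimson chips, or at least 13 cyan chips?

The worst case stops just short of every target: 15 orange, 5 grey, 13 brown, 19 navy, 33 yellow, 41 crimson, 12 cyan — 15 + 5 + 13 + 19 + 33 + 41 + 12 = 138 chips.
One more chip must push some color to its target, so 138 + 1 = 139.

139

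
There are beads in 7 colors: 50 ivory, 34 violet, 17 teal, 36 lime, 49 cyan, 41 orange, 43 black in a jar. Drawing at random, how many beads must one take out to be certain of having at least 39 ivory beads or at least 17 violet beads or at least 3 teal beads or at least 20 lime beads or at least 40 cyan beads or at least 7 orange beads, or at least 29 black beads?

The worst case stops just short of every target: 38 ivory, 16 violet, 2 teal, 19 lime, 39 cyan, 6 orange, 28 black — 38 + 16 + 2 + 19 + 39 + 6 + 28 = 148 beads.
One more bead must push some color to its target, so 148 + 1 = 149.

149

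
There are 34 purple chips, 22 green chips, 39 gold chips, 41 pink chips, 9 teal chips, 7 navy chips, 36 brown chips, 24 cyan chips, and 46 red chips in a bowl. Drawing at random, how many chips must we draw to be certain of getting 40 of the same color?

250

In the worst case we take at most 39 of each color, but all 34 purple, all 22 green, all 9 teal, all 7 navy, all 36 brown, and all 24 cyan (fewer than 39), giving 34 + 22 + 39 + 39 + 9 + 7 + 36 + 24 + 39 = 249.
One more chip then forces some color to 40, so 249 + 1 = 250.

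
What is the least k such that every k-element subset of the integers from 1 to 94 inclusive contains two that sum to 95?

Partition {1, …, 94} into 47 pairs: {1,94}, {2,93}, …, {47,48}.
Choosing 47 integers — say the integers 1 through 47 — takes one from each pair and avoids the property.
Choosing 48 forces two into the same pair by pigeonhole, and those sum to 95. So 48.

48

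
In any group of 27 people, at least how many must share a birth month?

3

There are 12 months of the year, which serve as the pigeonholes.
If each of the 12 months of the year held at most 2, the total would be at most 12 × 2 = 24 < 27, a contradiction.
So at least one holds ⌈27/12⌉ = 3.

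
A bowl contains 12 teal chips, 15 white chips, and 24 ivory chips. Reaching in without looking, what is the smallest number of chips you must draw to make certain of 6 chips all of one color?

The worst case takes 5 chips of each color without reaching 6 of any: 3 × 5 = 15.
The next chip must bring some color to 6, so 15 + 1 = 16.

16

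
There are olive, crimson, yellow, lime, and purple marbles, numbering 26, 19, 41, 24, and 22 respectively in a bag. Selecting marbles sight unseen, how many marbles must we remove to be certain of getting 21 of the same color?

100

Treat the 5 colors as pigeonholes.
In the worst case we take at most 20 of each color, but all 19 crimson (fewer than 20), giving 20 + 19 + 20 + 20 + 20 = 99.
One more marble then forces some color to 21, so 99 + 1 = 100.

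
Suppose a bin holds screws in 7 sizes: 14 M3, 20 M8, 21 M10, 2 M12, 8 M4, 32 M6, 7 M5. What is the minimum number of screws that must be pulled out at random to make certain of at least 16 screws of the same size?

In the worst case we take at most 15 of each size, but all 14 M3, all 2 M12, all 8 M4, and all 7 M5 (fewer than 15), giving 14 + 15 + 15 + 2 + 8 + 15 + 7 = 76.
One more screw then forces some size to 16, so 76 + 1 = 77.

77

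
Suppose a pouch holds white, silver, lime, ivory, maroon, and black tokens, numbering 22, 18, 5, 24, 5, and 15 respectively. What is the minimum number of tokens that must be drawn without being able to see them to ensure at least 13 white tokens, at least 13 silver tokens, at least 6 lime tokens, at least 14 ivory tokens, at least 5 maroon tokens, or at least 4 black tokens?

50

The worst case stops just short of every target: 12 white, 12 silver, 5 lime, 13 ivory, 4 maroon, 3 black — 12 + 12 + 5 + 13 + 4 + 3 = 49 tokens.
One more token must push some color to its target, so 49 + 1 = 50.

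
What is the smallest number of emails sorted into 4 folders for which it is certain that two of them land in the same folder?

5

There are 4 folders acting as pigeonholes.
With 4 emails we could place one in each, avoiding any repeat.
One more forces some class to hold 2, so 4 + 1 = 5.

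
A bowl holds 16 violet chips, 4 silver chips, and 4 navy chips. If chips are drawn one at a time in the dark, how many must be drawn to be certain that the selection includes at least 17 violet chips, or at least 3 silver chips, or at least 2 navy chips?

20

The worst case stops just short of every target: 16 violet, 2 silver, 1 navy — 16 + 2 + 1 = 19 chips.
One more chip must push some color to its target, so 19 + 1 = 20.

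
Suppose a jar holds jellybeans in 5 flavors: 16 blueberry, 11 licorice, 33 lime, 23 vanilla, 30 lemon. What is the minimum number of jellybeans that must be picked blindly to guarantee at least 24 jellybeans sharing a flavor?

97

In the worst case we take at most 23 of each flavor, but all 16 blueberry and all 11 licorice (fewer than 23), giving 16 + 11 + 23 + 23 + 23 = 96.
One more jellybean then forces some flavor to 24, so 96 + 1 = 97.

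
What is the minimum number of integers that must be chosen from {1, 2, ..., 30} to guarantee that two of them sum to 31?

16

Partition {1, …, 30} into 15 pairs: {1,30}, {2,29}, …, {15,16}.
Choosing 15 integers — say the integers 1 through 15 — takes one from each pair and avoids the property.
Choosing 16 forces two into the same pair by pigeonhole, and those sum to 31. So 16.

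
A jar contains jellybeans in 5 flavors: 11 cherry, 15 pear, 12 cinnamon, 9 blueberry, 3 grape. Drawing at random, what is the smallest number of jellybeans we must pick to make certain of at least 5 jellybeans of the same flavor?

20

In the worst case we take at most 4 of each flavor, but all 3 grape (fewer than 4), giving 4 + 4 + 4 + 4 + 3 = 19.
One more jellybean then forces some flavor to 5, so 19 + 1 = 20.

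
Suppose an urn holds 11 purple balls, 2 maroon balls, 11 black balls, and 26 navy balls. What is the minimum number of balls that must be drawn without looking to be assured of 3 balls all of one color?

Treat the 4 colors as pigeonholes.
The worst case takes 2 balls of each color without reaching 3 of any: 4 × 2 = 8.
The next ball must bring some color to 3, so 8 + 1 = 9.

9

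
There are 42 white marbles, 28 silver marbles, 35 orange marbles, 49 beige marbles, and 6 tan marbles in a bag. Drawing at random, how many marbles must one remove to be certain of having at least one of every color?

The hardest color to obtain is tan: we could draw every other marble first — 160 − 6 = 154 marbles — without a single tan one.
The next draw must be tan, so 154 + 1 = 155.

155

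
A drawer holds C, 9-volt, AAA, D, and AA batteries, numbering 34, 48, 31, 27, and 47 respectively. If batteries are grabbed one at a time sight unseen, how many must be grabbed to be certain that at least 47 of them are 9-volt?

186

The worst case draws every non-9-volt battery first: 34 + 31 + 27 + 47 = 139.
The next 47 draws are then forced to be 9-volt, giving 139 + 47 = 186.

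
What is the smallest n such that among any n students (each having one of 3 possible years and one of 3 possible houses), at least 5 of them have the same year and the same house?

37

There are 3 × 3 = 9 (year, house) combinations acting as pigeonholes.
With 9 × 4 = 36 students we could place exactly 4 in each, with no (year, house) pair reaching 5.
One more forces some (year, house) pair to hold 5, so 36 + 1 = 37.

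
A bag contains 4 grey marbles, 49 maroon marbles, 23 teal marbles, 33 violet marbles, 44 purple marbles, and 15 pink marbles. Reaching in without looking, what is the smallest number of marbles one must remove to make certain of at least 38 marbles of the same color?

In the worst case we take at most 37 of each color, but all 4 grey, all 23 teal, all 33 violet, and all 15 pink (fewer than 37), giving 4 + 37 + 23 + 33 + 37 + 15 = 149.
One more marble then forces some color to 38, so 149 + 1 = 150.

150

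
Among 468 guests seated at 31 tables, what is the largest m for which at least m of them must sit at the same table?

The 468 guests fall into 31 tables.
If each of the 31 tables held at most 15, the total would be at most 31 × 15 = 465 < 468, a contradiction.
So at least one holds ⌈468/31⌉ = 16.

16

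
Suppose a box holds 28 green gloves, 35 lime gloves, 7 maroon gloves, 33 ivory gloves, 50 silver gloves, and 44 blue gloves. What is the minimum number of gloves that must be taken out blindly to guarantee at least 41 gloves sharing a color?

In the worst case we take at most 40 of each color, but all 28 green, all 35 lime, all 7 maroon, and all 33 ivory (fewer than 40), giving 28 + 35 + 7 + 33 + 40 + 40 = 183.
One more glove then forces some color to 41, so 183 + 1 = 184.

184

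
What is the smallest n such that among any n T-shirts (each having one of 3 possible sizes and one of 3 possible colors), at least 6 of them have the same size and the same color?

46

There are 3 × 3 = 9 (size, color) combinations acting as pigeonholes.
With 9 × 5 = 45 T-shirts we could place exactly 5 in each, with no (size, color) pair reaching 6.
One more forces some (size, color) pair to hold 6, so 45 + 1 = 46.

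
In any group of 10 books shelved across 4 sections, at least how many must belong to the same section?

3

The 10 books fall into 4 sections.
If each of the 4 sections held at most 2, the total would be at most 4 × 2 = 8 < 10, a contradiction.
So at least one holds ⌈10/4⌉ = 3.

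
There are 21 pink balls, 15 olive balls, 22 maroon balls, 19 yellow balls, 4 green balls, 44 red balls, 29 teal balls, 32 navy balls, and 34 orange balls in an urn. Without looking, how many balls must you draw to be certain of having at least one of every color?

217

The hardest color to obtain is green: we could draw every other ball first — 220 − 4 = 216 balls — without a single green one.
The next draw must be green, so 216 + 1 = 217.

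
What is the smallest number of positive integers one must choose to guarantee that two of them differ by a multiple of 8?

9

Use the pigeonhole principle on residue classes: two integers differ by a multiple of 8 exactly when they share a remainder mod 8.
There are 8 residue classes mod 8, so 8 integers can all lie in distinct classes.
One more integer must repeat a residue, giving a difference divisible by 8. So n = 8 + 1 = 9.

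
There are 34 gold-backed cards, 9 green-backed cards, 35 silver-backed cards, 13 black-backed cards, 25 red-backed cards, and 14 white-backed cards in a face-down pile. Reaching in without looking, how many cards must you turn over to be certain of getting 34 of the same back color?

128

In the worst case we take at most 33 of each back color, but all 9 green-backed, all 13 black-backed, all 25 red-backed, and all 14 white-backed (fewer than 33), giving 33 + 9 + 33 + 13 + 25 + 14 = 127.
One more card then forces some back color to 34, so 127 + 1 = 128.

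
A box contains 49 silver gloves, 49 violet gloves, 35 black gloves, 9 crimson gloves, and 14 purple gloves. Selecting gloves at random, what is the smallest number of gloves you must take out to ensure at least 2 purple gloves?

To avoid purple gloves as long as possible, exhaust the other 4 colors first.
The worst case draws every non-purple glove first: 49 + 49 + 35 + 9 = 142.
The next 2 draws are then forced to be purple, giving 142 + 2 = 144.

144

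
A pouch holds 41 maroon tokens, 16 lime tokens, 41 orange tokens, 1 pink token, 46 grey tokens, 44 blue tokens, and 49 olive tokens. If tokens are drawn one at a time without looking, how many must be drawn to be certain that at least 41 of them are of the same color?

In the worst case we take at most 40 of each color, but all 16 lime and all 1 pink (fewer than 40), giving 40 + 16 + 40 + 1 + 40 + 40 + 40 = 217.
One more token then forces some color to 41, so 217 + 1 = 218.

218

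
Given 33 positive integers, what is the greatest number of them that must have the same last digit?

There are 10 possible last digits, which serve as the pigeonholes.
If each of the 10 possible last digits held at most 3, the total would be at most 10 × 3 = 30 < 33, a contradiction.
So at least one holds ⌈33/10⌉ = 4.

4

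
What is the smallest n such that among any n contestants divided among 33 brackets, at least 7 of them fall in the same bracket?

There are 33 brackets acting as pigeonholes.
With 33 × 6 = 198 contestants we could place exactly 6 in each, with no class reaching 7.
One more forces some class to hold 7, so 198 + 1 = 199.

199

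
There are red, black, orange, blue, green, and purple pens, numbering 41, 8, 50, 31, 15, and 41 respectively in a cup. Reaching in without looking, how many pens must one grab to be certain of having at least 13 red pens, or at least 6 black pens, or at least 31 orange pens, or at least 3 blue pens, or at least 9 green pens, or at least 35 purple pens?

92

The worst case stops just short of every target: 12 red, 5 black, 30 orange, 2 blue, 8 green, 34 purple — 12 + 5 + 30 + 2 + 8 + 34 = 91 pens.
One more pen must push some ink color to its target, so 91 + 1 = 92.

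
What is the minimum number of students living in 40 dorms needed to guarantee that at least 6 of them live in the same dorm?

201

There are 40 dorms acting as pigeonholes.
With 40 × 5 = 200 students we could place exactly 5 in each, with no class reaching 6.
One more forces some class to hold 6, so 200 + 1 = 201.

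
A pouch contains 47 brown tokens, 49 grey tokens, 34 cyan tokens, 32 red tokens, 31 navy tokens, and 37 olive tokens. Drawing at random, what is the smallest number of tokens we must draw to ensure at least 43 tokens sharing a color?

219

In the worst case we take at most 42 of each color, but all 34 cyan, all 32 red, all 31 navy, and all 37 olive (fewer than 42), giving 42 + 42 + 34 + 32 + 31 + 37 = 218.
One more token then forces some color to 43, so 218 + 1 = 219.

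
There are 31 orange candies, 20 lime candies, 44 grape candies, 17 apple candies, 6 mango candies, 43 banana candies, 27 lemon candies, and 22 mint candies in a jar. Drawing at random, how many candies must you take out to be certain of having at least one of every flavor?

205

The hardest flavor to obtain is mango: we could draw every other candy first — 210 − 6 = 204 candies — without a single mango one.
The next draw must be mango, so 204 + 1 = 205.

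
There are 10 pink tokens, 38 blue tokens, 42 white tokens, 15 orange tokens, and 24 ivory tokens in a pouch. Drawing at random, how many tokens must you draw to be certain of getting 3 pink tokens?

122

To avoid pink tokens as long as possible, exhaust the other 4 colors first.
The worst case draws every non-pink token first: 38 + 42 + 15 + 24 = 119.
The next 3 draws are then forced to be pink, giving 119 + 3 = 122.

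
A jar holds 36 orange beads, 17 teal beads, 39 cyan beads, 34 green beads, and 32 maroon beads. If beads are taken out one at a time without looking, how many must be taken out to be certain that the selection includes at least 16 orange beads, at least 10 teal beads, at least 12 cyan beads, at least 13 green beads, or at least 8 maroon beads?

55

The worst case stops just short of every target: 15 orange, 9 teal, 11 cyan, 12 green, 7 maroon — 15 + 9 + 11 + 12 + 7 = 54 beads.
One more bead must push some color to its target, so 54 + 1 = 55.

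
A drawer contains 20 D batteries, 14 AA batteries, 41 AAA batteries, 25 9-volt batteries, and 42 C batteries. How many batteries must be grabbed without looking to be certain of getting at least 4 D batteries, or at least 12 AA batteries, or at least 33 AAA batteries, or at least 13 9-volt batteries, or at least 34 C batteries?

The worst case stops just short of every target: 3 D, 11 AA, 32 AAA, 12 9-volt, 33 C — 3 + 11 + 32 + 12 + 33 = 91 batteries.
One more battery must push some type to its target, so 91 + 1 = 92.

92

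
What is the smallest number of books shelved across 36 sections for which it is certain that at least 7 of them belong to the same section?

217

There are 36 sections acting as pigeonholes.
With 36 × 6 = 216 books we could place exactly 6 in each, with no class reaching 7.
One more forces some class to hold 7, so 216 + 1 = 217.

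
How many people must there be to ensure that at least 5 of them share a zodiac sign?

There are 12 zodiac signs acting as pigeonholes.
With 12 × 4 = 48 people we could place exactly 4 in each, with no class reaching 5.
One more forces some class to hold 5, so 48 + 1 = 49.

49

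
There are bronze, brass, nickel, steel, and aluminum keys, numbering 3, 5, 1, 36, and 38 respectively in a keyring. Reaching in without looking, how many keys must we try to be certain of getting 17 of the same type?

42

In the worst case we take at most 16 of each type, but all 3 bronze, all 5 brass, and all 1 nickel (fewer than 16), giving 3 + 5 + 1 + 16 + 16 = 41.
One more key then forces some type to 17, so 41 + 1 = 42.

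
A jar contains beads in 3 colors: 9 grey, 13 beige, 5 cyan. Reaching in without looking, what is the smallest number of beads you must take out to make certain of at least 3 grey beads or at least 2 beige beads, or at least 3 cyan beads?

Each of the 3 colors has its own threshold; avoid all of them simultaneously.
The worst case stops just short of every target: 2 grey, 1 beige, 2 cyan — 2 + 1 + 2 = 5 beads.
One more bead must push some color to its target, so 5 + 1 = 6.

6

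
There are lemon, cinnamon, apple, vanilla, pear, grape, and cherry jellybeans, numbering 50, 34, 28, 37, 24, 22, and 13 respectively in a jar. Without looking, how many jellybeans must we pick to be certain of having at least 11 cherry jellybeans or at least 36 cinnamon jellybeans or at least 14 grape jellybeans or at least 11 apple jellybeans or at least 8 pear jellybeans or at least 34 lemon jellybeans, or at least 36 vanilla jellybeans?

143

The worst case stops just short of every target: 33 lemon, all 34 cinnamon, 10 apple, 35 vanilla, 7 pear, 13 grape, 10 cherry — 33 + 34 + 10 + 35 + 7 + 13 + 10 = 142 jellybeans.
One more jellybean must push some flavor to its target, so 142 + 1 = 143.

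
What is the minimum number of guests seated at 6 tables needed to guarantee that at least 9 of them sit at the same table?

49

There are 6 tables acting as pigeonholes.
With 6 × 8 = 48 guests we could place exactly 8 in each, with no class reaching 9.
One more forces some class to hold 9, so 48 + 1 = 49.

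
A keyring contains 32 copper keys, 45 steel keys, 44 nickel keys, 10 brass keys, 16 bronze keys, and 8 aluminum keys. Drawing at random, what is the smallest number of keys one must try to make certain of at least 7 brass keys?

To avoid brass keys as long as possible, exhaust the other 5 types first.
The worst case draws every non-brass key first: 32 + 45 + 44 + 16 + 8 = 145.
The next 7 draws are then forced to be brass, giving 145 + 7 = 152.

152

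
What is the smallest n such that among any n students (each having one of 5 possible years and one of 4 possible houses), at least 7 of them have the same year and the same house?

There are 5 × 4 = 20 (year, house) combinations acting as pigeonholes.
With 20 × 6 = 120 students we could place exactly 6 in each, with no (year, house) pair reaching 7.
One more forces some (year, house) pair to hold 7, so 120 + 1 = 121.

121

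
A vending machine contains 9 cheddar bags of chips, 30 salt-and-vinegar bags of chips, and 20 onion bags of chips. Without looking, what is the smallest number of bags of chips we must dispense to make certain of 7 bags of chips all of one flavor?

19

The worst case takes 6 bags of chips of each flavor without reaching 7 of any: 3 × 6 = 18.
The next bag of chips must bring some flavor to 7, so 18 + 1 = 19.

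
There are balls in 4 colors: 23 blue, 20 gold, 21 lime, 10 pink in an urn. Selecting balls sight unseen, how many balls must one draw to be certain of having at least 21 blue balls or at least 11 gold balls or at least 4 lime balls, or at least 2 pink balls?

35

The worst case stops just short of every target: 20 blue, 10 gold, 3 lime, 1 pink — 20 + 10 + 3 + 1 = 34 balls.
One more ball must push some color to its target, so 34 + 1 = 35.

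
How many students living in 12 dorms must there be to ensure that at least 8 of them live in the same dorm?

85

There are 12 dorms acting as pigeonholes.
With 12 × 7 = 84 students we could place exactly 7 in each, with no class reaching 8.
One more forces some class to hold 8, so 84 + 1 = 85.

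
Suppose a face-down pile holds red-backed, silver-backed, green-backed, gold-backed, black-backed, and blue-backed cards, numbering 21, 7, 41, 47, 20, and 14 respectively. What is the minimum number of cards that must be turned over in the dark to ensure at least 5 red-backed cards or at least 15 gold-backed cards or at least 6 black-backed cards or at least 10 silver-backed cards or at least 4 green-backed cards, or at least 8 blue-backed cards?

The worst case stops just short of every target: 4 red-backed, all 7 silver-backed, 3 green-backed, 14 gold-backed, 5 black-backed, 7 blue-backed — 4 + 7 + 3 + 14 + 5 + 7 = 40 cards.
One more card must push some back color to its target, so 40 + 1 = 41.

41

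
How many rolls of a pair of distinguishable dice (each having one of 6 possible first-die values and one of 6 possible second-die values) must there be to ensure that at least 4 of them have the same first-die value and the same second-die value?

There are 6 × 6 = 36 (first-die value, second-die value) combinations acting as pigeonholes.
With 36 × 3 = 108 rolls of a pair of distinguishable dice we could place exactly 3 in each, with no (first-die value, second-die value) pair reaching 4.
One more forces some (first-die value, second-die value) pair to hold 4, so 108 + 1 = 109.

109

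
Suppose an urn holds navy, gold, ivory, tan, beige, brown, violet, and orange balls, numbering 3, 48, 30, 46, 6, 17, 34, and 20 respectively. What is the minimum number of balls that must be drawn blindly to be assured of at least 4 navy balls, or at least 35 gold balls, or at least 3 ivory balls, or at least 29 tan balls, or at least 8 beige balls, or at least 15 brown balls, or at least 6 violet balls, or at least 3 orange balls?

95

The worst case stops just short of every target: 3 navy, 34 gold, 2 ivory, 28 tan, all 6 beige, 14 brown, 5 violet, 2 orange — 3 + 34 + 2 + 28 + 6 + 14 + 5 + 2 = 94 balls.
One more ball must push some color to its target, so 94 + 1 = 95.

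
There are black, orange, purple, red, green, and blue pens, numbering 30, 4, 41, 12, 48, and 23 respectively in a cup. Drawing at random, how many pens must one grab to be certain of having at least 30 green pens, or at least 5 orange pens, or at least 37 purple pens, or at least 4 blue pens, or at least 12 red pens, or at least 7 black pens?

The worst case stops just short of every target: 6 black, 4 orange, 36 purple, 11 red, 29 green, 3 blue — 6 + 4 + 36 + 11 + 29 + 3 = 89 pens.
One more pen must push some ink color to its target, so 89 + 1 = 90.

90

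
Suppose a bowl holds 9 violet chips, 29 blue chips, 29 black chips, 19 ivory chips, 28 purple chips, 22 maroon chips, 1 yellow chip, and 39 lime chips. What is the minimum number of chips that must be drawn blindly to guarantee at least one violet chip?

The worst case draws every non-violet chip first: 29 + 29 + 19 + 28 + 22 + 1 + 39 = 167.
The next draw is then forced to be violet, giving 167 + 1 = 168.

168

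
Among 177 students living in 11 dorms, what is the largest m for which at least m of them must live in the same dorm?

If each of the 11 dorms held at most 16, the total would be at most 11 × 16 = 176 < 177, a contradiction.
So at least one holds ⌈177/11⌉ = 17.

17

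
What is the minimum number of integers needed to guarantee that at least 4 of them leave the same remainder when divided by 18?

There are 18 residue classes modulo 18 acting as pigeonholes.
With 18 × 3 = 54 integers we could place exactly 3 in each, with no class reaching 4.
One more forces some class to hold 4, so 54 + 1 = 55.

55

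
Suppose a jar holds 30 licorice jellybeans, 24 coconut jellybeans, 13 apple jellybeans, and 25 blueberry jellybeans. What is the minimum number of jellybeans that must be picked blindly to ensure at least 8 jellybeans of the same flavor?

The worst case takes 7 jellybeans of each flavor without reaching 8 of any: 4 × 7 = 28.
The next jellybean must bring some flavor to 8, so 28 + 1 = 29.

29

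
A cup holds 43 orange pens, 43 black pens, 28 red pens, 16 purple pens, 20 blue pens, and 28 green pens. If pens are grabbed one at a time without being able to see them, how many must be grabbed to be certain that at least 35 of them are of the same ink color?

161

Treat the 6 ink colors as pigeonholes.
In the worst case we take at most 34 of each ink color, but all 28 red, all 16 purple, all 20 blue, and all 28 green (fewer than 34), giving 34 + 34 + 28 + 16 + 20 + 28 = 160.
One more pen then forces some ink color to 35, so 160 + 1 = 161.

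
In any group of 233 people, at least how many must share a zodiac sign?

20

The 233 people fall into 12 zodiac signs.
If each of the 12 zodiac signs held at most 19, the total would be at most 12 × 19 = 228 < 233, a contradiction.
So at least one holds ⌈233/12⌉ = 20.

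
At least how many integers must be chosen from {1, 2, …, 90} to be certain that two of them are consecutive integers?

46

Partition {1, …, 90} into 45 pairs: {1,2}, {3,4}, …, {89,90}.
Choosing 45 integers — say the 45 even numbers 2, 4, …, 90 — takes one from each pair and avoids the property.
Choosing 46 forces two into the same pair by pigeonhole, and those are consecutive. So 46.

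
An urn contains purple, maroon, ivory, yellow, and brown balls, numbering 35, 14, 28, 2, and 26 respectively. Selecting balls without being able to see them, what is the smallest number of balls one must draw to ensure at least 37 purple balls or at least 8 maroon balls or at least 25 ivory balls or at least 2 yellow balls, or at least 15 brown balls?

The worst case stops just short of every target: all 35 purple, 7 maroon, 24 ivory, 1 yellow, 14 brown — 35 + 7 + 24 + 1 + 14 = 81 balls.
One more ball must push some color to its target, so 81 + 1 = 82.

82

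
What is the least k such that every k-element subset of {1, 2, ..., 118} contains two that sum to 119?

60

Partition {1, …, 118} into 59 pairs: {1,118}, {2,117}, …, {59,60}.
Choosing 59 integers — say the integers 1 through 59 — takes one from each pair and avoids the property.
Choosing 60 forces two into the same pair by pigeonhole, and those sum to 119. So 60.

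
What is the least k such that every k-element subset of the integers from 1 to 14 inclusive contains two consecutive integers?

Partition {1, …, 14} into 7 pairs: {1,2}, {3,4}, …, {13,14}.
Choosing 7 integers — say the 7 even numbers 2, 4, …, 14 — takes one from each pair and avoids the property.
Choosing 8 forces two into the same pair by pigeonhole, and those are consecutive. So 8.

8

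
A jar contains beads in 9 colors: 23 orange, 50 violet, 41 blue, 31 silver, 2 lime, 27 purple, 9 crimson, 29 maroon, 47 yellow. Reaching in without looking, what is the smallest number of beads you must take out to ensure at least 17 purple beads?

249

The worst case draws every non-purple bead first: 23 + 50 + 41 + 31 + 2 + 9 + 29 + 47 = 232.
The next 17 draws are then forced to be purple, giving 232 + 17 = 249.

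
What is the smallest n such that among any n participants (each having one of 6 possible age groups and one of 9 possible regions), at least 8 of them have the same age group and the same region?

There are 6 × 9 = 54 (age group, region) combinations acting as pigeonholes.
With 54 × 7 = 378 participants we could place exactly 7 in each, with no (age group, region) pair reaching 8.
One more forces some (age group, region) pair to hold 8, so 378 + 1 = 379.

379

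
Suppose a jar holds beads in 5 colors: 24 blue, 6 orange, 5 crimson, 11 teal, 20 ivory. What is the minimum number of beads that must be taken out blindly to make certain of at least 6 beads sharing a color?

26

The worst case takes 5 beads of each color without reaching 6 of any: 5 × 5 = 25.
The next bead must bring some color to 6, so 25 + 1 = 26.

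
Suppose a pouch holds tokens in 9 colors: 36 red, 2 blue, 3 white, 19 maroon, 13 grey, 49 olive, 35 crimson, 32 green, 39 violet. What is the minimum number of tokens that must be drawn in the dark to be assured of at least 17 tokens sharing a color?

In the worst case we take at most 16 of each color, but all 2 blue, all 3 white, and all 13 grey (fewer than 16), giving 16 + 2 + 3 + 16 + 13 + 16 + 16 + 16 + 16 = 114.
One more token then forces some color to 17, so 114 + 1 = 115.

115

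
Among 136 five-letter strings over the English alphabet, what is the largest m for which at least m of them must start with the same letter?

The 136 five-letter strings over the English alphabet fall into 26 possible first letters.
If each of the 26 possible first letters held at most 5, the total would be at most 26 × 5 = 130 < 136, a contradiction.
So at least one holds ⌈136/26⌉ = 6.

6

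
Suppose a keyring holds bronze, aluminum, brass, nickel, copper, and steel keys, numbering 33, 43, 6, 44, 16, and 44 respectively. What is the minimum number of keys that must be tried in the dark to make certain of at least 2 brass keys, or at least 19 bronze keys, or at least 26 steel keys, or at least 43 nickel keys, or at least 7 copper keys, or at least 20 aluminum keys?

112

The worst case stops just short of every target: 18 bronze, 19 aluminum, 1 brass, 42 nickel, 6 copper, 25 steel — 18 + 19 + 1 + 42 + 6 + 25 = 111 keys.
One more key must push some type to its target, so 111 + 1 = 112.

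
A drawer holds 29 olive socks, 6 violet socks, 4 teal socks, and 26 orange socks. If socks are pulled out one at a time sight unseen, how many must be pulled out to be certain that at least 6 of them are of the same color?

In the worst case we take at most 5 of each color, but all 4 teal (fewer than 5), giving 5 + 5 + 4 + 5 = 19.
One more sock then forces some color to 6, so 19 + 1 = 20.

20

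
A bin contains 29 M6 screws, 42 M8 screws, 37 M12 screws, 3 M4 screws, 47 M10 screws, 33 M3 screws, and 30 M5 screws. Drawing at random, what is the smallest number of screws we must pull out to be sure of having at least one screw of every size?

The hardest size to obtain is M4: we could draw every other screw first — 221 − 3 = 218 screws — without a single M4 one.
The next draw must be M4, so 218 + 1 = 219.

219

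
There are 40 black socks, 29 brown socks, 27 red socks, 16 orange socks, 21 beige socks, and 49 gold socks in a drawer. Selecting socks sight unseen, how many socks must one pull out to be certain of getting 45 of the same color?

In the worst case we take at most 44 of each color, but all 40 black, all 29 brown, all 27 red, all 16 orange, and all 21 beige (fewer than 44), giving 40 + 29 + 27 + 16 + 21 + 44 = 177.
One more sock then forces some color to 45, so 177 + 1 = 178.

178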